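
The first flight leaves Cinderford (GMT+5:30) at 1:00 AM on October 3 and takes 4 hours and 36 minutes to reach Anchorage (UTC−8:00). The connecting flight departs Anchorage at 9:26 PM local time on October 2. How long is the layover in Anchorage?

Convert departure to UTC: 1:00 AM − 5:30 = 7:30 PM UTC on Oct 2.
Add 4 hours 36 minutes flight time → 12:06 AM UTC (Oct 3).
Anchorage is UTC−8:00, so local arrival = 12:06 AM − 8:00 = 4:06 PM on Oct 2.
Layover = 9:26 PM − 4:06 PM = 5 hours 20 minutes.

5 hours 20 minutes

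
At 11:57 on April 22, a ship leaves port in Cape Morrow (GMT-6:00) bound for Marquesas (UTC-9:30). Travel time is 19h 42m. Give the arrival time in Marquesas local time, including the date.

04:09 on April 23

Convert departure to UTC: 11:57 + 6:00 = 17:57 UTC on Apr 22.
Add 19 hours and 42 minutes travel time → 13:39 UTC (Apr 23).
Marquesas is UTC−9:30, so local arrival = 13:39 − 9:30 = 04:09 on Apr 23.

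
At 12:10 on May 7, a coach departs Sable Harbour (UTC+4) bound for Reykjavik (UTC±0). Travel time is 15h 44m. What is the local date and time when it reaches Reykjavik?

23:54 on May 7

Convert departure to UTC: 12:10 − 4:00 = 08:10 UTC on May 7.
Add 15 hours and 44 minutes travel time → 23:54 UTC.
Reykjavik is UTC+0, so local arrival is the same: 23:54 on May 7.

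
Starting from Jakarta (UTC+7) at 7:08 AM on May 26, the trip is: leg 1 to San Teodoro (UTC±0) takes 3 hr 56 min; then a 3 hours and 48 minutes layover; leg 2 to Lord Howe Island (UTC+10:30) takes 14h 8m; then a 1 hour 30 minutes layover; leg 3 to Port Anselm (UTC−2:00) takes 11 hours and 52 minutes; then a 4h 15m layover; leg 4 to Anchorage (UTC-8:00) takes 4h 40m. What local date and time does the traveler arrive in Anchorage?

12:17 PM on May 27

Convert departure to UTC: 7:08 AM − 7:00 = 12:08 AM UTC on May 26.
Add 3 hours and 56 minutes leg 1 → 4:04 AM UTC.
Add 3 hours and 48 minutes layover in San Teodoro → 7:52 AM UTC.
Add 14 hours 8 minutes leg 2 → 10:00 PM UTC.
Add 1 hour and 30 minutes layover in Lord Howe Island → 11:30 PM UTC.
Add 11 hours and 52 minutes leg 3 → 11:22 AM UTC (May 27).
Add 4 hours 15 minutes layover in Port Anselm → 3:37 PM UTC.
Add 4 hours and 40 minutes leg 4 → 8:17 PM UTC.
Anchorage is UTC−8:00, so local arrival = 8:17 PM − 8:00 = 12:17 PM on May 27.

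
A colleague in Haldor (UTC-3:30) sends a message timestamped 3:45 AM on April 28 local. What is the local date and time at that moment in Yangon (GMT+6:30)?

1:45 PM on April 28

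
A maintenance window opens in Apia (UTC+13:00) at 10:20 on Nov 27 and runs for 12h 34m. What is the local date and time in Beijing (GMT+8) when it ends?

Convert start to UTC: 10:20 − 13:00 = 21:20 UTC on Nov 26.
Add 12 hours 34 minutes duration → 09:54 UTC (Nov 27).
Beijing is UTC+8:00, so local end time = 09:54 + 8:00 = 17:54 on Nov 27.

17:54 on Nov 27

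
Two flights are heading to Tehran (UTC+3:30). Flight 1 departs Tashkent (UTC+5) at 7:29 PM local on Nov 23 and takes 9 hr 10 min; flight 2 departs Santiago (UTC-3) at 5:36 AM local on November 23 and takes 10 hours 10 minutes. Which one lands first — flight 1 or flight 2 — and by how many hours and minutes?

the second, by 4 hours 53 minutes

Flight 1 in UTC: 7:29 PM − 5:00 = 2:29 PM on Nov 23.
+9 hours 10 minutes → arrive 11:39 PM UTC on Nov 23.
Flight 2 in UTC: 5:36 AM + 3:00 = 8:36 AM on Nov 23.
+10 hours 10 minutes → arrive 6:46 PM UTC on Nov 23.
Flight 2 lands earlier by 4 hours 53 minutes.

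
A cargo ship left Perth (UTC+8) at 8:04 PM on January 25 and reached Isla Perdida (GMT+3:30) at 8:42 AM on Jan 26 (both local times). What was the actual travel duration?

17 hours 8 minutes

Isla Perdida is 4:30 behind Perth.
Clock-face elapsed time (ignoring zones) is 12 hours 38 minutes.
Actual elapsed = 12 hours 38 minutes + 4:30 = 17 hours 8 minutes.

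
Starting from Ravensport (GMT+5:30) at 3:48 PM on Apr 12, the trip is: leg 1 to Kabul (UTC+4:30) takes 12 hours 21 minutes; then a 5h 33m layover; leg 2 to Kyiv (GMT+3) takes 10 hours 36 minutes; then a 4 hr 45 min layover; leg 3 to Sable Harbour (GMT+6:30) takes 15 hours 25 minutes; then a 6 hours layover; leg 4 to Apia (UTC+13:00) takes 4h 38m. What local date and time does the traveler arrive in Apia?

10:36 AM on April 15

Convert departure to UTC: 3:48 PM − 5:30 = 10:18 AM UTC on Apr 12.
Add 12 hours 21 minutes leg 1 → 10:39 PM UTC.
Add 5 hours and 33 minutes layover in Kabul → 4:12 AM UTC (Apr 13).
Add 10 hours and 36 minutes leg 2 → 2:48 PM UTC.
Add 4 hours and 45 minutes layover in Kyiv → 7:33 PM UTC.
Add 15 hours and 25 minutes leg 3 → 10:58 AM UTC (Apr 14).
Add 6 hours layover in Sable Harbour → 4:58 PM UTC.
Add 4 hours and 38 minutes leg 4 → 9:36 PM UTC.
Apia is UTC+13:00, so local arrival = 9:36 PM + 13:00 = 10:36 AM on Apr 15.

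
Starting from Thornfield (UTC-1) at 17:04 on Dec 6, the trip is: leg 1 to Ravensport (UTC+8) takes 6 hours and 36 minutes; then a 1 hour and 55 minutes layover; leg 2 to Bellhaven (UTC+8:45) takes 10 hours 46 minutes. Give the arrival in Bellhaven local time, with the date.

22:06 on December 7

Convert departure to UTC: 17:04 + 1:00 = 18:04 UTC on Dec 6.
Add 6 hours 36 minutes leg 1 → 00:40 UTC (Dec 7).
Add 1 hour 55 minutes layover in Ravensport → 02:35 UTC.
Add 10 hours 46 minutes leg 2 → 13:21 UTC.
Bellhaven is UTC+8:45, so local arrival = 13:21 + 8:45 = 22:06 on Dec 7.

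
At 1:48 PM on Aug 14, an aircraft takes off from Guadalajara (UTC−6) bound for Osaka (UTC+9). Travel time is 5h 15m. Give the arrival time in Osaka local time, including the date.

Osaka is 15:00 ahead of Guadalajara.
After 5 hours 15 minutes it is 7:03 PM in Guadalajara.
Shift by the zone difference: 7:03 PM + 15:00 = 10:03 AM on Aug 15 in Osaka.

10:03 AM on August 15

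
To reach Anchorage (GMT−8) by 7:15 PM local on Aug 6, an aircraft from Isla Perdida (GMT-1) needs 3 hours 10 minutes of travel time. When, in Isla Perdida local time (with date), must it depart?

11:05 PM on Aug 6

Target arrival in UTC: 7:15 PM + 8:00 = 3:15 AM on Aug 7.
Subtract 3 hours and 10 minutes → departure 12:05 AM UTC on Aug 7.
Isla Perdida is UTC−1:00: 12:05 AM − 1:00 = 11:05 PM on Aug 6.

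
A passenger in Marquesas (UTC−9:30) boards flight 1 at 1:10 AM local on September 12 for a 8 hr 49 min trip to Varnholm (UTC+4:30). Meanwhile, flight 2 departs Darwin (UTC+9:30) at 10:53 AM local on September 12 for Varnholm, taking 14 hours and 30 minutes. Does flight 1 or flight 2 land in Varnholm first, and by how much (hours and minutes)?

the second, by 3 hours 36 minutes

Flight 1 in UTC: 1:10 AM + 9:30 = 10:40 AM on Sep 12.
+8 hours and 49 minutes → arrive 7:29 PM UTC on Sep 12.
Flight 2 in UTC: 10:53 AM − 9:30 = 1:23 AM on Sep 12.
+14 hours 30 minutes → arrive 3:53 PM UTC on Sep 12.
Flight 2 lands earlier by 3 hours 36 minutes.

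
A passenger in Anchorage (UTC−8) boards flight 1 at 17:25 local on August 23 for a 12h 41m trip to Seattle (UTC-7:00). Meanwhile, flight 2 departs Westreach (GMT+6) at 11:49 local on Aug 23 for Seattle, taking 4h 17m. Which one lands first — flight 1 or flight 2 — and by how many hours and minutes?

Flight 1 in UTC: 17:25 + 8:00 = 01:25 on Aug 24.
+12 hours and 41 minutes → arrive 14:06 UTC on Aug 24.
Flight 2 in UTC: 11:49 − 6:00 = 05:49 on Aug 23.
+4 hours and 17 minutes → arrive 10:06 UTC on Aug 23.
Flight 2 lands earlier by 28 hours.

the second, by 28 hours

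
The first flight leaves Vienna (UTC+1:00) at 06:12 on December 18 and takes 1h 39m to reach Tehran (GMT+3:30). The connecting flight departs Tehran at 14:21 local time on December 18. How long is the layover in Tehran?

4 hours

Convert departure to UTC: 06:12 − 1:00 = 05:12 UTC on Dec 18.
Add 1 hour and 39 minutes flight time → 06:51 UTC.
Tehran is UTC+3:30, so local arrival = 06:51 + 3:30 = 10:21 on Dec 18.
Layover = 14:21 − 10:21 = 4 hours.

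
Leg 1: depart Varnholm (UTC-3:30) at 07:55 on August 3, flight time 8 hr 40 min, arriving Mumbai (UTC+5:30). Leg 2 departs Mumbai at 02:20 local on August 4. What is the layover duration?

45 minutes

Convert departure to UTC: 07:55 + 3:30 = 11:25 UTC on Aug 3.
Add 8 hours and 40 minutes flight time → 20:05 UTC.
Mumbai is UTC+5:30, so local arrival = 20:05 + 5:30 = 01:35 on Aug 4.
Layover = 02:20 − 01:35 = 45 minutes.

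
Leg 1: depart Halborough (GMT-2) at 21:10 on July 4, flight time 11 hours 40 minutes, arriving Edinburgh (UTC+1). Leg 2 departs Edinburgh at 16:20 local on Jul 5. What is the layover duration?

4 hours 30 minutes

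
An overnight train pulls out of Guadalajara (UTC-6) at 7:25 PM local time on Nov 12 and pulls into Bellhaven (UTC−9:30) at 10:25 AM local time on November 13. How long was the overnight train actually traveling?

18 hours 30 minutes

Departure in UTC: 7:25 PM + 6:00 = 1:25 AM on Nov 13.
Arrival in UTC: 10:25 AM + 9:30 = 7:55 PM on Nov 13.
Elapsed = 7:55 PM − 1:25 AM = 18 hours 30 minutes.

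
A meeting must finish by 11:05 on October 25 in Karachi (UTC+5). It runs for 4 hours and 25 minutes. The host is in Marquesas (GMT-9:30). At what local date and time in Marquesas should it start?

Target end time in UTC: 11:05 − 5:00 = 06:05 on Oct 25.
Subtract 4 hours and 25 minutes → start 01:40 UTC on Oct 25.
Marquesas is UTC−9:30: 01:40 − 9:30 = 16:10 on Oct 24.

16:10 on Oct 24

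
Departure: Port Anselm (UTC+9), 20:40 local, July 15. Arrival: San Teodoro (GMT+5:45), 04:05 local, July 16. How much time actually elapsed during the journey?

10 hours 40 minutes

Departure in UTC: 20:40 − 9:00 = 11:40 on Jul 15.
Arrival in UTC: 04:05 − 5:45 = 22:20 on Jul 15.
Elapsed = 22:20 − 11:40 = 10 hours 40 minutes.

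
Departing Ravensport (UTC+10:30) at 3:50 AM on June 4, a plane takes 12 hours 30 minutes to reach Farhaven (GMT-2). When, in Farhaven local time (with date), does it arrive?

3:50 AM on June 4

Farhaven is 12:30 behind Ravensport.
After 12 hours 30 minutes it is 4:20 PM in Ravensport.
Shift by the zone difference: 4:20 PM − 12:30 = 3:50 AM on Jun 4 in Farhaven.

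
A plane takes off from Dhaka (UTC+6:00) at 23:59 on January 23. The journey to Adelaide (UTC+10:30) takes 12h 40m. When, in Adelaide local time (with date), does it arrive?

Convert departure to UTC: 23:59 − 6:00 = 17:59 UTC on Jan 23.
Add 12 hours and 40 minutes travel time → 06:39 UTC (Jan 24).
Adelaide is UTC+10:30, so local arrival = 06:39 + 10:30 = 17:09 on Jan 24.

17:09 on Jan 24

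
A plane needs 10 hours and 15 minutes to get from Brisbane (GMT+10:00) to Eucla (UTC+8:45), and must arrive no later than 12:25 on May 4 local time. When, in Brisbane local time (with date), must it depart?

03:25 on May 4

Target arrival in UTC: 12:25 − 8:45 = 03:40 on May 4.
Subtract 10 hours 15 minutes → departure 17:25 UTC on May 3.
Brisbane is UTC+10:00: 17:25 + 10:00 = 03:25 on May 4.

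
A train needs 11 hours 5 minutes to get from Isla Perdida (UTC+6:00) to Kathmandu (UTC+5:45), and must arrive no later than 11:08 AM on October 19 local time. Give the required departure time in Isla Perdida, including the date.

12:18 AM on October 19

Target arrival in UTC: 11:08 AM − 5:45 = 5:23 AM on Oct 19.
Subtract 11 hours 5 minutes → departure 6:18 PM UTC on Oct 18.
Isla Perdida is UTC+6:00: 6:18 PM + 6:00 = 12:18 AM on Oct 19.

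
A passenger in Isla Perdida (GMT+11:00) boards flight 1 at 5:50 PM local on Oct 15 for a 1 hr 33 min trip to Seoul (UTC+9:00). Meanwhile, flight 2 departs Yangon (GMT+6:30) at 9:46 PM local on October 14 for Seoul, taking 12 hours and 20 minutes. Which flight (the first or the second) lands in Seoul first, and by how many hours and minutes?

Flight 1 in UTC: 5:50 PM − 11:00 = 6:50 AM on Oct 15.
+1 hour and 33 minutes → arrive 8:23 AM UTC on Oct 15.
Flight 2 in UTC: 9:46 PM − 6:30 = 3:16 PM on Oct 14.
+12 hours and 20 minutes → arrive 3:36 AM UTC on Oct 15.
Flight 2 lands earlier by 4 hours 47 minutes.

the second, by 4 hours 47 minutes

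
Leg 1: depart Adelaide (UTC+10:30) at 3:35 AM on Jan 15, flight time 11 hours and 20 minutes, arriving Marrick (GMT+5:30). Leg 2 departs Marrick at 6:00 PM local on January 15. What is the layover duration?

Convert departure to UTC: 3:35 AM − 10:30 = 5:05 PM UTC on Jan 14.
Add 11 hours and 20 minutes flight time → 4:25 AM UTC (Jan 15).
Marrick is UTC+5:30, so local arrival = 4:25 AM + 5:30 = 9:55 AM on Jan 15.
Layover = 6:00 PM − 9:55 AM = 8 hours 5 minutes.

8 hours 5 minutes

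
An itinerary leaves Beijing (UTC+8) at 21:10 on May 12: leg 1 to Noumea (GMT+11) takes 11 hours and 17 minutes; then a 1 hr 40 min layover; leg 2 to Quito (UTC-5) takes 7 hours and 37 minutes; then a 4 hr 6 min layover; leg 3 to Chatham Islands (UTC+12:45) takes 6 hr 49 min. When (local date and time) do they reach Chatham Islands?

Convert departure to UTC: 21:10 − 8:00 = 13:10 UTC on May 12.
Add 11 hours 17 minutes leg 1 → 00:27 UTC (May 13).
Add 1 hour 40 minutes layover in Noumea → 02:07 UTC.
Add 7 hours 37 minutes leg 2 → 09:44 UTC.
Add 4 hours 6 minutes layover in Quito → 13:50 UTC.
Add 6 hours and 49 minutes leg 3 → 20:39 UTC.
Chatham Islands is UTC+12:45, so local arrival = 20:39 + 12:45 = 09:24 on May 14.

09:24 on May 14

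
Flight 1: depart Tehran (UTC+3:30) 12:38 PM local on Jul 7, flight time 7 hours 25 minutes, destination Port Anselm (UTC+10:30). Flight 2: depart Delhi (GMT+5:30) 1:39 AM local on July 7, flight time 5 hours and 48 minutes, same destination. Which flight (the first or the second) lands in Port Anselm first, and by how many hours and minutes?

the second, by 14 hours 36 minutes

Flight 1 in UTC: 12:38 PM − 3:30 = 9:08 AM on Jul 7.
+7 hours 25 minutes → arrive 4:33 PM UTC on Jul 7.
Flight 2 in UTC: 1:39 AM − 5:30 = 8:09 PM on Jul 6.
+5 hours and 48 minutes → arrive 1:57 AM UTC on Jul 7.
Flight 2 lands earlier by 14 hours 36 minutes.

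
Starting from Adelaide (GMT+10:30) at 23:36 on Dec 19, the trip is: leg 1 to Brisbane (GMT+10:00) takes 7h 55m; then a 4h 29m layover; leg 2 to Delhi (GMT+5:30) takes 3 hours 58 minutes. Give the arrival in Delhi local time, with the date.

10:58 on December 20

Convert departure to UTC: 23:36 − 10:30 = 13:06 UTC on Dec 19.
Add 7 hours 55 minutes leg 1 → 21:01 UTC.
Add 4 hours 29 minutes layover in Brisbane → 01:30 UTC (Dec 20).
Add 3 hours and 58 minutes leg 2 → 05:28 UTC.
Delhi is UTC+5:30, so local arrival = 05:28 + 5:30 = 10:58 on Dec 20.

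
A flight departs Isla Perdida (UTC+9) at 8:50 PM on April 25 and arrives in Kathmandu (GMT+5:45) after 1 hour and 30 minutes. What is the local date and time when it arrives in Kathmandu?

Kathmandu is 3:15 behind Isla Perdida.
After 1 hour 30 minutes it is 10:20 PM in Isla Perdida.
Shift by the zone difference: 10:20 PM − 3:15 = 7:05 PM on Apr 25 in Kathmandu.

7:05 PM on April 25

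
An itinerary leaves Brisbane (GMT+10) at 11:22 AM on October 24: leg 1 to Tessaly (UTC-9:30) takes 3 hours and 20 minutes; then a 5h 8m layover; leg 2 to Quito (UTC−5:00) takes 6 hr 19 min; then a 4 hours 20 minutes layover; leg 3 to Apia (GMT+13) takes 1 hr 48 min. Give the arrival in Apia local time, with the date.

Convert departure to UTC: 11:22 AM − 10:00 = 1:22 AM UTC on Oct 24.
Add 3 hours and 20 minutes leg 1 → 4:42 AM UTC.
Add 5 hours and 8 minutes layover in Tessaly → 9:50 AM UTC.
Add 6 hours and 19 minutes leg 2 → 4:09 PM UTC.
Add 4 hours 20 minutes layover in Quito → 8:29 PM UTC.
Add 1 hour and 48 minutes leg 3 → 10:17 PM UTC.
Apia is UTC+13:00, so local arrival = 10:17 PM + 13:00 = 11:17 AM on Oct 25.

11:17 AM on October 25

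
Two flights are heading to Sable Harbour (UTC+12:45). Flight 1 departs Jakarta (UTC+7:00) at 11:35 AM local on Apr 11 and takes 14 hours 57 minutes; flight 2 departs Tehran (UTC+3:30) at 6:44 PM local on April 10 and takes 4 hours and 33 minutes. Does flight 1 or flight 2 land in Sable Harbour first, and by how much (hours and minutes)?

Flight 1 in UTC: 11:35 AM − 7:00 = 4:35 AM on Apr 11.
+14 hours 57 minutes → arrive 7:32 PM UTC on Apr 11.
Flight 2 in UTC: 6:44 PM − 3:30 = 3:14 PM on Apr 10.
+4 hours 33 minutes → arrive 7:47 PM UTC on Apr 10.
Flight 2 lands earlier by 23 hours 45 minutes.

the second, by 23 hours 45 minutes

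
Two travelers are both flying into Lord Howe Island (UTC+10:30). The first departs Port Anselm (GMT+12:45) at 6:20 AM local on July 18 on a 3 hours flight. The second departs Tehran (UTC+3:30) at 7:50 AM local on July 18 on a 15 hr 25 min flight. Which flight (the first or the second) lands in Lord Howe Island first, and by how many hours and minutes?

Flight 1 in UTC: 6:20 AM − 12:45 = 5:35 PM on Jul 17.
+3 hours → arrive 8:35 PM UTC on Jul 17.
Flight 2 in UTC: 7:50 AM − 3:30 = 4:20 AM on Jul 18.
+15 hours and 25 minutes → arrive 7:45 PM UTC on Jul 18.
Flight 1 lands earlier by 23 hours 10 minutes.

the first, by 23 hours 10 minutes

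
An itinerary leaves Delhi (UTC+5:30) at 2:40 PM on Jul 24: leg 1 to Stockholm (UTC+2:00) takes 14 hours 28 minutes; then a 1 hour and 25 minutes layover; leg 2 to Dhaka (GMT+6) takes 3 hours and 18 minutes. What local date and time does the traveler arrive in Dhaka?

10:21 AM on July 25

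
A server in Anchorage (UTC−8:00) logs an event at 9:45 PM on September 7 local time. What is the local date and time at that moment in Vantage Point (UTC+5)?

10:45 AM on Sep 8

Vantage Point is 13:00 ahead of Anchorage.
Shift by the zone difference: 9:45 PM + 13:00 = 10:45 AM on Sep 8 in Vantage Point.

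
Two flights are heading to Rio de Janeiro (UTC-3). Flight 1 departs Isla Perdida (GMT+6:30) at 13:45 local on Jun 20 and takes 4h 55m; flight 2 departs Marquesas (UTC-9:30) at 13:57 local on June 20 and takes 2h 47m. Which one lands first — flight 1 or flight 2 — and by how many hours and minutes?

the first, by 14 hours 4 minutes

Flight 1 in UTC: 13:45 − 6:30 = 07:15 on Jun 20.
+4 hours 55 minutes → arrive 12:10 UTC on Jun 20.
Flight 2 in UTC: 13:57 + 9:30 = 23:27 on Jun 20.
+2 hours and 47 minutes → arrive 02:14 UTC on Jun 21.
Flight 1 lands earlier by 14 hours 4 minutes.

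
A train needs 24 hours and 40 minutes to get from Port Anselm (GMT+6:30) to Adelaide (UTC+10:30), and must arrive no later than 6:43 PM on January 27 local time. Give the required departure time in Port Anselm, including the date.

2:03 PM on January 26

Target arrival in UTC: 6:43 PM − 10:30 = 8:13 AM on Jan 27.
Subtract 24 hours 40 minutes → departure 7:33 AM UTC on Jan 26.
Port Anselm is UTC+6:30: 7:33 AM + 6:30 = 2:03 PM on Jan 26.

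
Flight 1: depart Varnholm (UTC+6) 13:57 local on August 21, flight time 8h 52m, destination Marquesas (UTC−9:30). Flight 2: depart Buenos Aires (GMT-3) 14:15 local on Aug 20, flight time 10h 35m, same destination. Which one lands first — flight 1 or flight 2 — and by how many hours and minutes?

the second, by 12 hours 59 minutes

Flight 1 in UTC: 13:57 − 6:00 = 07:57 on Aug 21.
+8 hours 52 minutes → arrive 16:49 UTC on Aug 21.
Flight 2 in UTC: 14:15 + 3:00 = 17:15 on Aug 20.
+10 hours 35 minutes → arrive 03:50 UTC on Aug 21.
Flight 2 lands earlier by 12 hours 59 minutes.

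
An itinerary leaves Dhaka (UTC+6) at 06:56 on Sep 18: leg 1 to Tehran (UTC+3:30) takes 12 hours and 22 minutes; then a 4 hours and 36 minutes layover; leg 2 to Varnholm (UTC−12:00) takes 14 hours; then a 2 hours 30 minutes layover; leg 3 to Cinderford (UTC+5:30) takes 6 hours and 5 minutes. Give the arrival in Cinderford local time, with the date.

21:59 on Sep 19

Convert departure to UTC: 06:56 − 6:00 = 00:56 UTC on Sep 18.
Add 12 hours 22 minutes leg 1 → 13:18 UTC.
Add 4 hours and 36 minutes layover in Tehran → 17:54 UTC.
Add 14 hours leg 2 → 07:54 UTC (Sep 19).
Add 2 hours and 30 minutes layover in Varnholm → 10:24 UTC.
Add 6 hours and 5 minutes leg 3 → 16:29 UTC.
Cinderford is UTC+5:30, so local arrival = 16:29 + 5:30 = 21:59 on Sep 19.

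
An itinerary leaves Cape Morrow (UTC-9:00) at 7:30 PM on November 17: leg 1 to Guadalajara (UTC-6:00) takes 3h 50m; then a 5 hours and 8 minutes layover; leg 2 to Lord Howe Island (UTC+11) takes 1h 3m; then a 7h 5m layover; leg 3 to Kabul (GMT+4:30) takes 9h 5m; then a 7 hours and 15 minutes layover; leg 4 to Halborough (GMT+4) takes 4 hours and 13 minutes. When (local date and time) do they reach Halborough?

Convert departure to UTC: 7:30 PM + 9:00 = 4:30 AM UTC on Nov 18.
Add 3 hours and 50 minutes leg 1 → 8:20 AM UTC.
Add 5 hours 8 minutes layover in Guadalajara → 1:28 PM UTC.
Add 1 hour and 3 minutes leg 2 → 2:31 PM UTC.
Add 7 hours and 5 minutes layover in Lord Howe Island → 9:36 PM UTC.
Add 9 hours 5 minutes leg 3 → 6:41 AM UTC (Nov 19).
Add 7 hours and 15 minutes layover in Kabul → 1:56 PM UTC.
Add 4 hours 13 minutes leg 4 → 6:09 PM UTC.
Halborough is UTC+4:00, so local arrival = 6:09 PM + 4:00 = 10:09 PM on Nov 19.

10:09 PM on November 19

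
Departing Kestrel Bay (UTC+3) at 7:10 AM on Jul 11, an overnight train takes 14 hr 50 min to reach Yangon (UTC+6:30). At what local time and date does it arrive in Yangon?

1:30 AM on July 12

Convert departure to UTC: 7:10 AM − 3:00 = 4:10 AM UTC on Jul 11.
Add 14 hours and 50 minutes travel time → 7:00 PM UTC.
Yangon is UTC+6:30, so local arrival = 7:00 PM + 6:30 = 1:30 AM on Jul 12.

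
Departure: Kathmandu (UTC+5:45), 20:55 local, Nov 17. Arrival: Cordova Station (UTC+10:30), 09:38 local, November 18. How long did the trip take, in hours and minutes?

7 hours 58 minutes

Departure in UTC: 20:55 − 5:45 = 15:10 on Nov 17.
Arrival in UTC: 09:38 − 10:30 = 23:08 on Nov 17.
Elapsed = 23:08 − 15:10 = 7 hours 58 minutes.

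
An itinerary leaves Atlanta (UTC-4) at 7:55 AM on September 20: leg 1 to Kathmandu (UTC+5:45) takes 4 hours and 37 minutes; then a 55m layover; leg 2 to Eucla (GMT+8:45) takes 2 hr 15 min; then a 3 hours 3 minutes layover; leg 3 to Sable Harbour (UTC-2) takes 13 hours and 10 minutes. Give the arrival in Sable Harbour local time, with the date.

9:55 AM on September 21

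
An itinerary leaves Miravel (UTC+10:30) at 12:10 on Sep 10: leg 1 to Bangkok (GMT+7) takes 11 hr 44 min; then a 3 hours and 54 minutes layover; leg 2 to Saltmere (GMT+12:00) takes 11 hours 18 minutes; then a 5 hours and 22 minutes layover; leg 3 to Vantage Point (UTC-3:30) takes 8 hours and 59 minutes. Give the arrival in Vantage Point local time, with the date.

Convert departure to UTC: 12:10 − 10:30 = 01:40 UTC on Sep 10.
Add 11 hours and 44 minutes leg 1 → 13:24 UTC.
Add 3 hours 54 minutes layover in Bangkok → 17:18 UTC.
Add 11 hours and 18 minutes leg 2 → 04:36 UTC (Sep 11).
Add 5 hours 22 minutes layover in Saltmere → 09:58 UTC.
Add 8 hours 59 minutes leg 3 → 18:57 UTC.
Vantage Point is UTC−3:30, so local arrival = 18:57 − 3:30 = 15:27 on Sep 11.

15:27 on Sep 11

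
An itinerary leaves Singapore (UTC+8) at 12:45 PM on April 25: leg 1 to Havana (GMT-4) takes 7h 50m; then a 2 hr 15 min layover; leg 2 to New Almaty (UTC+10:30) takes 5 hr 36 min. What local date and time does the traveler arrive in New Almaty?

Convert departure to UTC: 12:45 PM − 8:00 = 4:45 AM UTC on Apr 25.
Add 7 hours and 50 minutes leg 1 → 12:35 PM UTC.
Add 2 hours 15 minutes layover in Havana → 2:50 PM UTC.
Add 5 hours 36 minutes leg 2 → 8:26 PM UTC.
New Almaty is UTC+10:30, so local arrival = 8:26 PM + 10:30 = 6:56 AM on Apr 26.

6:56 AM on April 26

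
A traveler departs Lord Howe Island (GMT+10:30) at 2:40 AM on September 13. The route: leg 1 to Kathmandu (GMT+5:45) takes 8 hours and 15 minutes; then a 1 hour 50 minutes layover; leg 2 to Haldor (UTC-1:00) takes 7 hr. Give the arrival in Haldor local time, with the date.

8:15 AM on Sep 13

Convert departure to UTC: 2:40 AM − 10:30 = 4:10 PM UTC on Sep 12.
Add 8 hours 15 minutes leg 1 → 12:25 AM UTC (Sep 13).
Add 1 hour 50 minutes layover in Kathmandu → 2:15 AM UTC.
Add 7 hours leg 2 → 9:15 AM UTC.
Haldor is UTC−1:00, so local arrival = 9:15 AM − 1:00 = 8:15 AM on Sep 13.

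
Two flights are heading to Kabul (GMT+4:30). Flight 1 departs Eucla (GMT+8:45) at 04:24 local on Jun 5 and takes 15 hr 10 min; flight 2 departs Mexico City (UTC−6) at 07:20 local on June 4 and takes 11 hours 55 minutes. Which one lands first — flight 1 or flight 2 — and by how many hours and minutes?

Flight 1 in UTC: 04:24 − 8:45 = 19:39 on Jun 4.
+15 hours 10 minutes → arrive 10:49 UTC on Jun 5.
Flight 2 in UTC: 07:20 + 6:00 = 13:20 on Jun 4.
+11 hours and 55 minutes → arrive 01:15 UTC on Jun 5.
Flight 2 lands earlier by 9 hours 34 minutes.

the second, by 9 hours 34 minutes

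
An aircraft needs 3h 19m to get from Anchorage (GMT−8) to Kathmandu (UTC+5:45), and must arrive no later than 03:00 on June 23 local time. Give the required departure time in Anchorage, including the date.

09:56 on Jun 22

Target arrival in UTC: 03:00 − 5:45 = 21:15 on Jun 22.
Subtract 3 hours 19 minutes → departure 17:56 UTC on Jun 22.
Anchorage is UTC−8:00: 17:56 − 8:00 = 09:56 on Jun 22.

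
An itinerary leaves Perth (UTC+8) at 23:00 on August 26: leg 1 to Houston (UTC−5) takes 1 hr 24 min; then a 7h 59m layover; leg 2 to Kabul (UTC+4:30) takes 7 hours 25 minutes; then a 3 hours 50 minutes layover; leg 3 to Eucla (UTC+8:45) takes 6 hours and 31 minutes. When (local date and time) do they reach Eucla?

02:54 on August 28

Convert departure to UTC: 23:00 − 8:00 = 15:00 UTC on Aug 26.
Add 1 hour 24 minutes leg 1 → 16:24 UTC.
Add 7 hours 59 minutes layover in Houston → 00:23 UTC (Aug 27).
Add 7 hours and 25 minutes leg 2 → 07:48 UTC.
Add 3 hours 50 minutes layover in Kabul → 11:38 UTC.
Add 6 hours and 31 minutes leg 3 → 18:09 UTC.
Eucla is UTC+8:45, so local arrival = 18:09 + 8:45 = 02:54 on Aug 28.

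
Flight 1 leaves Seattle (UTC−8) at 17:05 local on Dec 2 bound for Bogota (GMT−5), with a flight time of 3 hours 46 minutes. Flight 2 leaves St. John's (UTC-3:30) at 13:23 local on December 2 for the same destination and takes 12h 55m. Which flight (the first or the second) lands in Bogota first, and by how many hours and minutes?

the first, by 57 minutes

Flight 1 in UTC: 17:05 + 8:00 = 01:05 on Dec 3.
+3 hours and 46 minutes → arrive 04:51 UTC on Dec 3.
Flight 2 in UTC: 13:23 + 3:30 = 16:53 on Dec 2.
+12 hours and 55 minutes → arrive 05:48 UTC on Dec 3.
Flight 1 lands earlier by 57 minutes.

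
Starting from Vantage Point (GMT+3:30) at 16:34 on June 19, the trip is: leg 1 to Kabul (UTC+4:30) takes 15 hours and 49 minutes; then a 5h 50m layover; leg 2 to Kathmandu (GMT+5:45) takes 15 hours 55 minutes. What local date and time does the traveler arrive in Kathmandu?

08:23 on Jun 21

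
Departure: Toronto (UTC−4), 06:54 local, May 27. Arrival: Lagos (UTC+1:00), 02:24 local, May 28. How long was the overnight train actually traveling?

14 hours 30 minutes

Departure in UTC: 06:54 + 4:00 = 10:54 on May 27.
Arrival in UTC: 02:24 − 1:00 = 01:24 on May 28.
Elapsed = 01:24 − 10:54 (+1 day) = 14 hours 30 minutes.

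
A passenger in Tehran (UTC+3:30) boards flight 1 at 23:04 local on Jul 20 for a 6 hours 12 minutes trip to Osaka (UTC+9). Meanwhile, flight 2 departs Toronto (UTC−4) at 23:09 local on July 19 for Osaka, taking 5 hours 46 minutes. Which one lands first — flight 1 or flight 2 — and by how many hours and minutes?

Flight 1 in UTC: 23:04 − 3:30 = 19:34 on Jul 20.
+6 hours and 12 minutes → arrive 01:46 UTC on Jul 21.
Flight 2 in UTC: 23:09 + 4:00 = 03:09 on Jul 20.
+5 hours 46 minutes → arrive 08:55 UTC on Jul 20.
Flight 2 lands earlier by 16 hours 51 minutes.

the second, by 16 hours 51 minutes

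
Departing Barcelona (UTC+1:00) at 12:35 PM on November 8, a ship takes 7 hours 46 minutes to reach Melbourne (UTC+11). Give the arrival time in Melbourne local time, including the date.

Melbourne is 10:00 ahead of Barcelona.
After 7 hours and 46 minutes it is 8:21 PM in Barcelona.
Shift by the zone difference: 8:21 PM + 10:00 = 6:21 AM on Nov 9 in Melbourne.

6:21 AM on November 9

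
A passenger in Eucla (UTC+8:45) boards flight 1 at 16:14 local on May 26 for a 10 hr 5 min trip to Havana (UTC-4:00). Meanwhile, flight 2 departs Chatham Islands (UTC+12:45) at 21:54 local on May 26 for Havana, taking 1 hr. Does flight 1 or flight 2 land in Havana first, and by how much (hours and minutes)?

Flight 1 in UTC: 16:14 − 8:45 = 07:29 on May 26.
+10 hours and 5 minutes → arrive 17:34 UTC on May 26.
Flight 2 in UTC: 21:54 − 12:45 = 09:09 on May 26.
+1 hour → arrive 10:09 UTC on May 26.
Flight 2 lands earlier by 7 hours 25 minutes.

the second, by 7 hours 25 minutes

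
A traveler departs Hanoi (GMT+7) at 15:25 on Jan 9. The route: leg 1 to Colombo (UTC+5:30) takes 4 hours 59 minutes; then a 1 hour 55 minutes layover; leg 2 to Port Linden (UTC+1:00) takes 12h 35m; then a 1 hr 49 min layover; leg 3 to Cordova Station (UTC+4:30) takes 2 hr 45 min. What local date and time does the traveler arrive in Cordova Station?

Convert departure to UTC: 15:25 − 7:00 = 08:25 UTC on Jan 9.
Add 4 hours 59 minutes leg 1 → 13:24 UTC.
Add 1 hour 55 minutes layover in Colombo → 15:19 UTC.
Add 12 hours and 35 minutes leg 2 → 03:54 UTC (Jan 10).
Add 1 hour and 49 minutes layover in Port Linden → 05:43 UTC.
Add 2 hours 45 minutes leg 3 → 08:28 UTC.
Cordova Station is UTC+4:30, so local arrival = 08:28 + 4:30 = 12:58 on Jan 10.

12:58 on Jan 10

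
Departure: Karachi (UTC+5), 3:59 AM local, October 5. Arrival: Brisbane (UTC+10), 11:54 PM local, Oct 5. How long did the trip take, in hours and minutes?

14 hours 55 minutes

Brisbane is 5:00 ahead of Karachi.
Clock-face elapsed time (ignoring zones) is 19 hours 55 minutes.
Actual elapsed = 19 hours 55 minutes − 5:00 = 14 hours 55 minutes.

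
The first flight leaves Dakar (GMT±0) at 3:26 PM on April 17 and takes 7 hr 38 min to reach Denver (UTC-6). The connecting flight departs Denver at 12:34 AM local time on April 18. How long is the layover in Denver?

7 hours 30 minutes

Dakar is at UTC+0, so departure is already 3:26 PM UTC on Apr 17.
Add 7 hours 38 minutes flight time → 11:04 PM UTC.
Denver is UTC−6:00, so local arrival = 11:04 PM − 6:00 = 5:04 PM on Apr 17.
Layover = 12:34 AM − 5:04 PM (+1 day) = 7 hours 30 minutes.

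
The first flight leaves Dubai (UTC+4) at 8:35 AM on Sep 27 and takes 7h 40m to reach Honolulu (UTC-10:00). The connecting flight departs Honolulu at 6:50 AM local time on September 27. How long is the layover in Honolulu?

4 hours 35 minutes

Convert departure to UTC: 8:35 AM − 4:00 = 4:35 AM UTC on Sep 27.
Add 7 hours 40 minutes flight time → 12:15 PM UTC.
Honolulu is UTC−10:00, so local arrival = 12:15 PM − 10:00 = 2:15 AM on Sep 27.
Layover = 6:50 AM − 2:15 AM = 4 hours 35 minutes.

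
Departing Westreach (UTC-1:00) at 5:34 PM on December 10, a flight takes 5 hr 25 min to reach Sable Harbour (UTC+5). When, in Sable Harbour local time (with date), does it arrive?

Sable Harbour is 6:00 ahead of Westreach.
After 5 hours 25 minutes it is 10:59 PM in Westreach.
Shift by the zone difference: 10:59 PM + 6:00 = 4:59 AM on Dec 11 in Sable Harbour.

4:59 AM on December 11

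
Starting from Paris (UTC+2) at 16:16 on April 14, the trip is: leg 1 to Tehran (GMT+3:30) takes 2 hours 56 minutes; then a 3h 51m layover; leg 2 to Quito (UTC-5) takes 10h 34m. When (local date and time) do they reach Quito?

02:37 on Apr 15

Convert departure to UTC: 16:16 − 2:00 = 14:16 UTC on Apr 14.
Add 2 hours and 56 minutes leg 1 → 17:12 UTC.
Add 3 hours and 51 minutes layover in Tehran → 21:03 UTC.
Add 10 hours 34 minutes leg 2 → 07:37 UTC (Apr 15).
Quito is UTC−5:00, so local arrival = 07:37 − 5:00 = 02:37 on Apr 15.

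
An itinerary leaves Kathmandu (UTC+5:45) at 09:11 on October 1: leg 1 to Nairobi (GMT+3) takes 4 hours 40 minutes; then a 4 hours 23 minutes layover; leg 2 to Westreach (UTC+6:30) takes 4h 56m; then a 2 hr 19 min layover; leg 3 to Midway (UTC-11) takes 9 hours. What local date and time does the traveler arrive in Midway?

Convert departure to UTC: 09:11 − 5:45 = 03:26 UTC on Oct 1.
Add 4 hours 40 minutes leg 1 → 08:06 UTC.
Add 4 hours 23 minutes layover in Nairobi → 12:29 UTC.
Add 4 hours and 56 minutes leg 2 → 17:25 UTC.
Add 2 hours and 19 minutes layover in Westreach → 19:44 UTC.
Add 9 hours leg 3 → 04:44 UTC (Oct 2).
Midway is UTC−11:00, so local arrival = 04:44 − 11:00 = 17:44 on Oct 1.

17:44 on Oct 1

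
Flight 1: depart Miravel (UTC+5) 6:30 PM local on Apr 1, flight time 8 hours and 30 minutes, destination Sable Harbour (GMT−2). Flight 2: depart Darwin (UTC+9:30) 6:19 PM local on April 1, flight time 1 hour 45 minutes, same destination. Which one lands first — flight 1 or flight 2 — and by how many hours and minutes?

Flight 1 in UTC: 6:30 PM − 5:00 = 1:30 PM on Apr 1.
+8 hours 30 minutes → arrive 10:00 PM UTC on Apr 1.
Flight 2 in UTC: 6:19 PM − 9:30 = 8:49 AM on Apr 1.
+1 hour and 45 minutes → arrive 10:34 AM UTC on Apr 1.
Flight 2 lands earlier by 11 hours 26 minutes.

the second, by 11 hours 26 minutes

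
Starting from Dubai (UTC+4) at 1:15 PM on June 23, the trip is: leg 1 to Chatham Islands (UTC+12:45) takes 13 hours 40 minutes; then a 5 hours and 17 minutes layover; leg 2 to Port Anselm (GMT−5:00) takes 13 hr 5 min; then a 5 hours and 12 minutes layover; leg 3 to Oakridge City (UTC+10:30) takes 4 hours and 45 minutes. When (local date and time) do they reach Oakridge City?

Convert departure to UTC: 1:15 PM − 4:00 = 9:15 AM UTC on Jun 23.
Add 13 hours 40 minutes leg 1 → 10:55 PM UTC.
Add 5 hours and 17 minutes layover in Chatham Islands → 4:12 AM UTC (Jun 24).
Add 13 hours and 5 minutes leg 2 → 5:17 PM UTC.
Add 5 hours 12 minutes layover in Port Anselm → 10:29 PM UTC.
Add 4 hours and 45 minutes leg 3 → 3:14 AM UTC (Jun 25).
Oakridge City is UTC+10:30, so local arrival = 3:14 AM + 10:30 = 1:44 PM on Jun 25.

1:44 PM on Jun 25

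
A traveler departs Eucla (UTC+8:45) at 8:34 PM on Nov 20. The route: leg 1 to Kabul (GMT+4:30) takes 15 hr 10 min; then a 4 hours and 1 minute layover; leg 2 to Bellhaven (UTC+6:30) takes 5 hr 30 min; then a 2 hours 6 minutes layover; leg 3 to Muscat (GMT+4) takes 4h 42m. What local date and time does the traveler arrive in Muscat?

Convert departure to UTC: 8:34 PM − 8:45 = 11:49 AM UTC on Nov 20.
Add 15 hours and 10 minutes leg 1 → 2:59 AM UTC (Nov 21).
Add 4 hours and 1 minute layover in Kabul → 7:00 AM UTC.
Add 5 hours and 30 minutes leg 2 → 12:30 PM UTC.
Add 2 hours 6 minutes layover in Bellhaven → 2:36 PM UTC.
Add 4 hours and 42 minutes leg 3 → 7:18 PM UTC.
Muscat is UTC+4:00, so local arrival = 7:18 PM + 4:00 = 11:18 PM on Nov 21.

11:18 PM on November 21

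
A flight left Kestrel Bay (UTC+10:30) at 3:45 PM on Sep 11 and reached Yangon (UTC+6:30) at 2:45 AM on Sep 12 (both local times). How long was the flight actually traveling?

15 hours

Departure in UTC: 3:45 PM − 10:30 = 5:15 AM on Sep 11.
Arrival in UTC: 2:45 AM − 6:30 = 8:15 PM on Sep 11.
Elapsed = 8:15 PM − 5:15 AM = 15 hours.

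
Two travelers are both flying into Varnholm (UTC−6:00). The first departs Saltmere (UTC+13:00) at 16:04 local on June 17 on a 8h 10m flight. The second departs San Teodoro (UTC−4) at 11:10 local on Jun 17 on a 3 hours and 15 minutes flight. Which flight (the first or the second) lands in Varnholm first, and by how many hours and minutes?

the first, by 7 hours 11 minutes

Flight 1 in UTC: 16:04 − 13:00 = 03:04 on Jun 17.
+8 hours and 10 minutes → arrive 11:14 UTC on Jun 17.
Flight 2 in UTC: 11:10 + 4:00 = 15:10 on Jun 17.
+3 hours 15 minutes → arrive 18:25 UTC on Jun 17.
Flight 1 lands earlier by 7 hours 11 minutes.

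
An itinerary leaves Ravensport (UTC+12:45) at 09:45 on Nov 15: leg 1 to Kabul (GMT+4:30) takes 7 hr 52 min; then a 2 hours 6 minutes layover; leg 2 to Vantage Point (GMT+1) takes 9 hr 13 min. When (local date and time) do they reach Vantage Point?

17:11 on November 15

Convert departure to UTC: 09:45 − 12:45 = 21:00 UTC on Nov 14.
Add 7 hours 52 minutes leg 1 → 04:52 UTC (Nov 15).
Add 2 hours and 6 minutes layover in Kabul → 06:58 UTC.
Add 9 hours and 13 minutes leg 2 → 16:11 UTC.
Vantage Point is UTC+1:00, so local arrival = 16:11 + 1:00 = 17:11 on Nov 15.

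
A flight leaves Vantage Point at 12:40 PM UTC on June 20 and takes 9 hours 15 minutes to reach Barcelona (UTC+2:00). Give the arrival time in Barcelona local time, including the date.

11:55 PM on June 20

Departure is given in UTC: 12:40 PM on Jun 20.
Add 9 hours and 15 minutes → 9:55 PM UTC.
Barcelona is UTC+2:00: 9:55 PM + 2:00 = 11:55 PM on Jun 20.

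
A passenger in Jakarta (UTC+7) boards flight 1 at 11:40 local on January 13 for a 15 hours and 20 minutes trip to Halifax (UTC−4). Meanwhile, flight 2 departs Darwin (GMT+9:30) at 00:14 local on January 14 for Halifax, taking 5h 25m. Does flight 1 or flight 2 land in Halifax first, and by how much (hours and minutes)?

Flight 1 in UTC: 11:40 − 7:00 = 04:40 on Jan 13.
+15 hours and 20 minutes → arrive 20:00 UTC on Jan 13.
Flight 2 in UTC: 00:14 − 9:30 = 14:44 on Jan 13.
+5 hours and 25 minutes → arrive 20:09 UTC on Jan 13.
Flight 1 lands earlier by 9 minutes.

the first, by 9 minutes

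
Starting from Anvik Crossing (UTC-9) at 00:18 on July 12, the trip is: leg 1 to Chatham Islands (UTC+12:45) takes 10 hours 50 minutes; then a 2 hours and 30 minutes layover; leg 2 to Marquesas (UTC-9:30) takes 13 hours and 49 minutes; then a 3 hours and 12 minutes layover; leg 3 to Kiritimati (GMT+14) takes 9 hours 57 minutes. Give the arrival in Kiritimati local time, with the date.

15:36 on Jul 14

Convert departure to UTC: 00:18 + 9:00 = 09:18 UTC on Jul 12.
Add 10 hours 50 minutes leg 1 → 20:08 UTC.
Add 2 hours and 30 minutes layover in Chatham Islands → 22:38 UTC.
Add 13 hours 49 minutes leg 2 → 12:27 UTC (Jul 13).
Add 3 hours and 12 minutes layover in Marquesas → 15:39 UTC.
Add 9 hours and 57 minutes leg 3 → 01:36 UTC (Jul 14).
Kiritimati is UTC+14:00, so local arrival = 01:36 + 14:00 = 15:36 on Jul 14.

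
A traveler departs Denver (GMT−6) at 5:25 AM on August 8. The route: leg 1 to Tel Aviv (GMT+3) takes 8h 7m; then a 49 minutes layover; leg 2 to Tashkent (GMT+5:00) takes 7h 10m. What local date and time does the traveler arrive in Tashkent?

8:31 AM on August 9

Convert departure to UTC: 5:25 AM + 6:00 = 11:25 AM UTC on Aug 8.
Add 8 hours and 7 minutes leg 1 → 7:32 PM UTC.
Add 49 minutes layover in Tel Aviv → 8:21 PM UTC.
Add 7 hours 10 minutes leg 2 → 3:31 AM UTC (Aug 9).
Tashkent is UTC+5:00, so local arrival = 3:31 AM + 5:00 = 8:31 AM on Aug 9.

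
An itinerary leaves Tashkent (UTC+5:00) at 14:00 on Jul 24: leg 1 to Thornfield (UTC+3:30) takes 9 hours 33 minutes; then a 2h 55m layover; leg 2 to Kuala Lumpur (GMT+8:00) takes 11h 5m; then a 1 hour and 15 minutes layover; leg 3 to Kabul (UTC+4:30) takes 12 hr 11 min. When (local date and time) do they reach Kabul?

Convert departure to UTC: 14:00 − 5:00 = 09:00 UTC on Jul 24.
Add 9 hours and 33 minutes leg 1 → 18:33 UTC.
Add 2 hours and 55 minutes layover in Thornfield → 21:28 UTC.
Add 11 hours 5 minutes leg 2 → 08:33 UTC (Jul 25).
Add 1 hour and 15 minutes layover in Kuala Lumpur → 09:48 UTC.
Add 12 hours and 11 minutes leg 3 → 21:59 UTC.
Kabul is UTC+4:30, so local arrival = 21:59 + 4:30 = 02:29 on Jul 26.

02:29 on Jul 26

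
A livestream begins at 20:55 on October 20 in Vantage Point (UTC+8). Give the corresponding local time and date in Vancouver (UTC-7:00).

05:55 on October 20

In UTC: 20:55 − 8:00 = 12:55 on Oct 20.
Vancouver is UTC−7:00: 12:55 − 7:00 = 05:55 on Oct 20.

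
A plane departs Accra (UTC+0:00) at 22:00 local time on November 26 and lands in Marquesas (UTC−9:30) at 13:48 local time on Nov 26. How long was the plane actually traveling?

Departure is already UTC: 22:00 on Nov 26.
Arrival in UTC: 13:48 + 9:30 = 23:18 on Nov 26.
Elapsed = 23:18 − 22:00 = 1 hour 18 minutes.

1 hour 18 minutes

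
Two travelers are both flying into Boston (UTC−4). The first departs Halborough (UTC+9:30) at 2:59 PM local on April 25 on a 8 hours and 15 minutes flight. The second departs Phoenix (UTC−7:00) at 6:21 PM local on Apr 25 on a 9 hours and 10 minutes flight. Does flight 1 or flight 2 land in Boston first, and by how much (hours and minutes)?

the first, by 20 hours 47 minutes

Flight 1 in UTC: 2:59 PM − 9:30 = 5:29 AM on Apr 25.
+8 hours 15 minutes → arrive 1:44 PM UTC on Apr 25.
Flight 2 in UTC: 6:21 PM + 7:00 = 1:21 AM on Apr 26.
+9 hours 10 minutes → arrive 10:31 AM UTC on Apr 26.
Flight 1 lands earlier by 20 hours 47 minutes.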